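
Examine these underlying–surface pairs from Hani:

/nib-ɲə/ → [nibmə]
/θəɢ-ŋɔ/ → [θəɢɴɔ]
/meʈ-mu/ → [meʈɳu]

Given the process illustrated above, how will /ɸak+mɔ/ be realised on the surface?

[ɸakŋɔ]

The data show progressive place assimilation: /ɲ/ → [m] after /b/; /ŋ/ → [ɴ] after /ɢ/; /m/ → [ɳ] after /ʈ/. In each pair only place changes, matching the preceding consonant, while manner and voice stay constant.
/m/ is a voiced bilabial nasal. The preceding trigger /k/ is velar, so /m/ must become velar as well.
A voiced velar nasal is [ŋ], so the surface segment is [ŋ].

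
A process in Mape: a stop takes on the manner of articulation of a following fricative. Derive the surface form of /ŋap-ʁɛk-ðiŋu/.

The rule targets /p/ (voiceless bilabial stop), which sits before the trigger /ʁ/ (fricative).
The voiceless bilabial fricative is [ɸ], so /p/ → [ɸ].
At the second juncture, /k/ likewise becomes [x] adjacent to /ð/.

[ŋaɸʁɛxðiŋu]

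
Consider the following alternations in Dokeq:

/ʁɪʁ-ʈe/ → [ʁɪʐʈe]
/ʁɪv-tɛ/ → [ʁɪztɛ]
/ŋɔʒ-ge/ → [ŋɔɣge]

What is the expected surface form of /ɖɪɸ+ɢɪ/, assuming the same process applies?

[ɖɪχɢɪ]

The data show regressive place assimilation: /ʁ/ → [ʐ] before /ʈ/; /v/ → [z] before /t/; /ʒ/ → [ɣ] before /g/. In each pair only place changes, matching the following consonant, while manner and voice stay constant.
The rule targets /ɸ/ (voiceless bilabial fricative), which sits before the trigger /ɢ/ (uvular).
The voiceless uvular fricative is [χ], so /ɸ/ → [χ].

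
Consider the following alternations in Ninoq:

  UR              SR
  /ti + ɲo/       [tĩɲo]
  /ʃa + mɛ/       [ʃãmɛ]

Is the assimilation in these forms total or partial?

The vowel /i/ surfaces as nasalised [ĩ] next to the following nasal /ɲ/ — it has acquired the [+nasal] feature of its neighbour.
Likewise in the remaining data: /a/ → [ã] before /m/ — each time a vowel is nasalised next to a following nasal.

partial assimilation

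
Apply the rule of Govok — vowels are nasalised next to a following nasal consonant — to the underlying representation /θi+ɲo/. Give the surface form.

[θĩɲo]

/i/ sits next to the nasal /ɲ/ and is therefore nasalised to [ĩ].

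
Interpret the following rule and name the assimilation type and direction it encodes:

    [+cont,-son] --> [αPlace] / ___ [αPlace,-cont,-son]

regressive place assimilation

The shared variable α links the value of the place features (abbreviated [Place]) on the target to the same value on the neighbouring segment, so place is the feature that assimilates.
Since the environment is written after the underscore, the trigger follows the target; the direction is regressive.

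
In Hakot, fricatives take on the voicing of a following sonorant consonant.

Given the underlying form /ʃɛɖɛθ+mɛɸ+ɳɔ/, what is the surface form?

The rule targets /θ/ (voiceless dental fricative), which sits before the trigger /m/ (voiced).
The voiced dental fricative is [ð], so /θ/ → [ð].
At the second juncture, /ɸ/ likewise becomes [β] adjacent to /ɳ/.

[ʃɛɖɛðmɛβɳɔ]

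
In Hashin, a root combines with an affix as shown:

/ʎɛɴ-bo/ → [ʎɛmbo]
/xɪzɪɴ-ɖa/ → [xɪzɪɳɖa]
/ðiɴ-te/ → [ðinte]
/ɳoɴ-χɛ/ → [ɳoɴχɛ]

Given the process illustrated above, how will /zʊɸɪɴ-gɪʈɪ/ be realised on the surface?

[zʊɸɪŋgɪʈɪ]

The data show regressive place assimilation: /ɴ/ → [m] before /b/; /ɴ/ → [ɳ] before /ɖ/; /ɴ/ → [n] before /t/. In each pair only place changes, matching the following consonant, while manner and voice stay constant.
No alternation appears in [ɳoɴχɛ]: there the adjacent consonants already agree in place (/ɴ/ and /χ/ are both uvular), so this form is consistent with the same rule.
/ɴ/ is a voiced uvular nasal. The following trigger /g/ is velar, so /ɴ/ must become velar as well.
The voiced velar nasal is [ŋ], so /ɴ/ → [ŋ].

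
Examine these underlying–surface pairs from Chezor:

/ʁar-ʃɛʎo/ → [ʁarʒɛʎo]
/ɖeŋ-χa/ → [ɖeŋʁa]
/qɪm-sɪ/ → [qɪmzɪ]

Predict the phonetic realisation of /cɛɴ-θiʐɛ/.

The data show progressive voicing assimilation: /ʃ/ → [ʒ] after /r/; /χ/ → [ʁ] after /ŋ/; /s/ → [z] after /m/. In each pair only voicing changes, matching the preceding consonant, while place and manner stay constant.
/θ/ is a voiceless dental fricative. The preceding trigger /ɴ/ is voiced, so /θ/ must become voiced as well.
A voiced dental fricative is [ð], so the surface segment is [ð].

[cɛɴðiʐɛ]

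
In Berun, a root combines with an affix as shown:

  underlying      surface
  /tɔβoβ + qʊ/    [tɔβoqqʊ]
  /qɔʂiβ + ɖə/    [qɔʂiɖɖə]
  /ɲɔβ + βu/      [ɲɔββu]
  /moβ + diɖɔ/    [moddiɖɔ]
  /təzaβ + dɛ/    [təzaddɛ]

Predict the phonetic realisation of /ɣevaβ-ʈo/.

[ɣevaʈʈo]

The data show regressive total assimilation (/β/ → [q] before /q/; /β/ → [ɖ] before /ɖ/; /β/ → [d] before /d/): in every case the target segment becomes identical to its following neighbour, copying more than a single feature.
In [ɲɔββu] the two consonants at the boundary are already identical (/β/ + /β/), so the rule applies vacuously and nothing changes.
/β/ is the segment targeted by the rule; it sits immediately before /ʈ/, so it assimilates completely and surfaces as [ʈ].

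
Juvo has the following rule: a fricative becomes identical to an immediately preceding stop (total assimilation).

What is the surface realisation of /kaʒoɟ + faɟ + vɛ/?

[kaʒoɟɟaɟɟɛ]

/f/ is the segment targeted by the rule; it sits immediately after /ɟ/, so it assimilates completely and surfaces as [ɟ].
At the second juncture, /v/ likewise becomes [ɟ] adjacent to /ɟ/.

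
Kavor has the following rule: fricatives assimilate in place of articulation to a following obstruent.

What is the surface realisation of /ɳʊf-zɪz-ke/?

[ɳʊszɪɣke]

/f/ is a voiceless labiodental fricative. The following trigger /z/ is alveolar, so /f/ must become alveolar as well.
Changing only its place to alveolar gives [s] — the voiceless alveolar fricative.
The same rule applies at the second boundary: /z/ → [ɣ] next to /k/.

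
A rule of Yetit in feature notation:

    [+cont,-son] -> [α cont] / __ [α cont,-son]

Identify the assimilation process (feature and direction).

regressive manner assimilation

The rule copies [cont] (continuancy) from the environment onto the target fricatives; since [±cont] encodes the stop/fricative manner contrast, the assimilating dimension is manner.
Since the environment is written after the underscore, the trigger follows the target; the direction is regressive.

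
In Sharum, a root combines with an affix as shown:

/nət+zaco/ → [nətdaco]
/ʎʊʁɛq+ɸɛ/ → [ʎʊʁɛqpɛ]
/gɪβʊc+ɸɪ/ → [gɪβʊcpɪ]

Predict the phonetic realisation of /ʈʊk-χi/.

The data show progressive manner assimilation: /z/ → [d] after /t/; /ɸ/ → [p] after /q/; /ɸ/ → [p] after /c/. In each pair only manner changes, matching the preceding consonant, while place and voice stay constant.
The rule targets /χ/ (voiceless uvular fricative), which sits after the trigger /k/ (stop).
Changing only its manner to stop gives [q] — the voiceless uvular stop.

[ʈʊkqi]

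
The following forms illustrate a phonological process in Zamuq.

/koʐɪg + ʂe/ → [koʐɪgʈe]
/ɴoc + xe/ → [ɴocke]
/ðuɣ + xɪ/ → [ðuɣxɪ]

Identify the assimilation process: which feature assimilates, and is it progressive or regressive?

The segment that alternates is /ʂ/, which surfaces as [ʈ] when adjacent to /g/.
The change fricative → stop matches the manner of the preceding /g/, identifying this as manner assimilation.
Place and voice are unchanged, so the assimilation is partial, not total.
Checking the remaining alternation: /x/ → [k] after /c/ (fricative → stop, matching a stop) — only manner changes, and always toward the preceding segment.
Nothing changes in [ðuɣxɪ]: there the adjacent consonants already agree in manner (/x/ and /ɣ/ are both fricatives), so this form is consistent with the same rule.
The trigger is the preceding segment, so the direction is progressive (perseverative).

progressive manner assimilation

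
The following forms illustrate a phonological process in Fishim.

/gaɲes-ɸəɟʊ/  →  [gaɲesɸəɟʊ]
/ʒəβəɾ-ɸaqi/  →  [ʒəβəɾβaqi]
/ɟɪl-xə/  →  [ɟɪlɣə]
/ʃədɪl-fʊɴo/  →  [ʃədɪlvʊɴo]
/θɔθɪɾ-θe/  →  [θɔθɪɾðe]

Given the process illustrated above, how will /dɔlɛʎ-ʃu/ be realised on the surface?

[dɔlɛʎʒu]

The data show progressive voicing assimilation: /ɸ/ → [β] after /ɾ/; /x/ → [ɣ] after /l/; /f/ → [v] after /l/; /θ/ → [ð] after /ɾ/. In each pair only voicing changes, matching the preceding consonant, while place and manner stay constant.
No alternation appears in [gaɲesɸəɟʊ]: there the adjacent consonants already agree in voicing (/ɸ/ and /s/ are both voiceless), so this form is consistent with the same rule.
The rule targets /ʃ/ (voiceless postalveolar fricative), which sits after the trigger /ʎ/ (voiced).
The voiced postalveolar fricative is [ʒ], so /ʃ/ → [ʒ].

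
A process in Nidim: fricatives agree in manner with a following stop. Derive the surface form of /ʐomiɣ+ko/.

The rule targets /ɣ/ (voiced velar fricative), which sits before the trigger /k/ (stop).
The voiced velar stop is [g], so /ɣ/ → [g].

[ʐomigko]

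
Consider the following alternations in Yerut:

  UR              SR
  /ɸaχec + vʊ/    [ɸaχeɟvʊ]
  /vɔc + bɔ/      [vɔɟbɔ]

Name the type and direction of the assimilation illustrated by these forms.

Underlying /c/ is realised as [ɟ] next to /v/; /v/ itself does not change.
The change voiceless → voiced matches the voicing of the following /v/, identifying this as voicing assimilation.
Place and manner are unchanged, so the assimilation is partial, not total.
The other alternating form patterns the same way: /c/ → [ɟ] before /b/ (voiceless → voiced, matching voiced) — only voicing changes, and always toward the following segment.
The trigger is the following segment, so the direction is regressive (anticipatory).

regressive voicing assimilation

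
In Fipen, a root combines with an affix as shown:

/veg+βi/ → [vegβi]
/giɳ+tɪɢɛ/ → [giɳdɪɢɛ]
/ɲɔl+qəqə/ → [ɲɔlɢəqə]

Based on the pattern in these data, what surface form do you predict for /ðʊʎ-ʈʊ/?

[ðʊʎɖʊ]

The data show progressive voicing assimilation: /t/ → [d] after /ɳ/; /q/ → [ɢ] after /l/. In each pair only voicing changes, matching the preceding consonant, while place and manner stay constant.
No alternation appears in [vegβi]: there the adjacent consonants already agree in voicing (/β/ and /g/ are both voiced), so this form is consistent with the same rule.
/ʈ/ is a voiceless retroflex stop. The preceding trigger /ʎ/ is voiced, so /ʈ/ must become voiced as well.
A voiced retroflex stop is [ɖ], so the surface segment is [ɖ].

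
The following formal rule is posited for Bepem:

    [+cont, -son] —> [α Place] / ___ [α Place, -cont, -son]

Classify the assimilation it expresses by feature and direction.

The shared variable α links the value of the place features (abbreviated [Place]) on the target to the same value on the neighbouring segment, so place is the feature that assimilates.
The conditioning segment sits to the right of the focus bar, meaning the trigger follows the segment that changes — regressive assimilation.

regressive place assimilation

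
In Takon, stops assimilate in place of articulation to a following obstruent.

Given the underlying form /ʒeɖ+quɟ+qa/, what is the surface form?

[ʒeɢquɢqa]

/ɖ/ is a voiced retroflex stop. The following trigger /q/ is uvular, so /ɖ/ must become uvular as well.
A voiced uvular stop is [ɢ], so the surface segment is [ɢ].
The same rule applies at the second boundary: /ɟ/ → [ɢ] next to /q/.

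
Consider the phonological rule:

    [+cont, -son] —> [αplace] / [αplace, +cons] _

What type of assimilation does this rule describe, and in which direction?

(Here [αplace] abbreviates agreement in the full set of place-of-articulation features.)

progressive place assimilation

The rule copies the place features (abbreviated [place]) from the environment onto the target, so the assimilating feature is place.
The conditioning segment sits to the left of the focus bar, meaning the trigger precedes the segment that changes — progressive assimilation.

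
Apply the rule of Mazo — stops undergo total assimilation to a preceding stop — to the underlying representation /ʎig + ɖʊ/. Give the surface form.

[ʎiggʊ]

/ɖ/ is the segment targeted by the rule; it sits immediately after /g/, so it assimilates completely and surfaces as [g].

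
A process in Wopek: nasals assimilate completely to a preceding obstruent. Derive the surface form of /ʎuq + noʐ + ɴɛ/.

[ʎuqqoʐʐɛ]

/n/ is the segment targeted by the rule; it sits immediately after /q/, so it assimilates completely and surfaces as [q].
At the second juncture, /ɴ/ likewise becomes [ʐ] adjacent to /ʐ/.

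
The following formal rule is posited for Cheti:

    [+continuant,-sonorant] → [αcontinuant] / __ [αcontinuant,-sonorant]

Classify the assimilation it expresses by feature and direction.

The rule copies [continuant] (continuancy) from the environment onto the target fricatives; since [±continuant] encodes the stop/fricative manner contrast, the assimilating dimension is manner.
Since the environment is written after the underscore, the trigger follows the target; the direction is regressive.

regressive manner assimilation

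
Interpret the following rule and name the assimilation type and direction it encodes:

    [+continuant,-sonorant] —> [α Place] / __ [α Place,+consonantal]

regressive place assimilation

The rule copies the place features (abbreviated [Place]) from the environment onto the target, so the assimilating feature is place.
Since the environment is written after the underscore, the trigger follows the target; the direction is regressive.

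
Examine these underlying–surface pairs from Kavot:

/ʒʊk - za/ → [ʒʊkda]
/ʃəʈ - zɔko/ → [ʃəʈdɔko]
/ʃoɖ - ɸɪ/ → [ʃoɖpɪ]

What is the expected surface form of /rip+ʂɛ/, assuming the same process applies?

[ripʈɛ]

The data show progressive manner assimilation: /z/ → [d] after /k/; /z/ → [d] after /ʈ/; /ɸ/ → [p] after /ɖ/. In each pair only manner changes, matching the preceding consonant, while place and voice stay constant.
The rule targets /ʂ/ (voiceless retroflex fricative), which sits after the trigger /p/ (stop).
A voiceless retroflex stop is [ʈ], so the surface segment is [ʈ].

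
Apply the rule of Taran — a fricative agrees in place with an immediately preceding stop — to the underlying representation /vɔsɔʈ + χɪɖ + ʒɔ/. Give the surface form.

[vɔsɔʈʂɪɖʐɔ]

/χ/ is a voiceless uvular fricative. The preceding trigger /ʈ/ is retroflex, so /χ/ must become retroflex as well.
A voiceless retroflex fricative is [ʂ], so the surface segment is [ʂ].
The same rule applies at the second boundary: /ʒ/ → [ʐ] next to /ɖ/.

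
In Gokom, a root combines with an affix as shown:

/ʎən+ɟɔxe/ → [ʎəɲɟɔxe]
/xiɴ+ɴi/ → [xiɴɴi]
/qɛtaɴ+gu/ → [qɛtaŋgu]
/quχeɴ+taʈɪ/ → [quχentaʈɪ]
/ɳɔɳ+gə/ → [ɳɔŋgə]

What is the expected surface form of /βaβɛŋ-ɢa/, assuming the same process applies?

The data show regressive place assimilation: /n/ → [ɲ] before /ɟ/; /ɴ/ → [ŋ] before /g/; /ɴ/ → [n] before /t/; /ɳ/ → [ŋ] before /g/. In each pair only place changes, matching the following consonant, while manner and voice stay constant.
Nothing changes in [xiɴɴi]: there the adjacent consonants already agree in place (/ɴ/ and /ɴ/ are both uvular), so this form is consistent with the same rule.
/ŋ/ is a voiced velar nasal. The following trigger /ɢ/ is uvular, so /ŋ/ must become uvular as well.
A voiced uvular nasal is [ɴ], so the surface segment is [ɴ].

[βaβɛɴɢa]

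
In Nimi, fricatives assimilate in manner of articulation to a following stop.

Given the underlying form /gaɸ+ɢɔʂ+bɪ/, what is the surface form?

The rule targets /ɸ/ (voiceless bilabial fricative), which sits before the trigger /ɢ/ (stop).
Changing only its manner to stop gives [p] — the voiceless bilabial stop.
At the second juncture, /ʂ/ likewise becomes [ʈ] adjacent to /b/.

[gapɢɔʈbɪ]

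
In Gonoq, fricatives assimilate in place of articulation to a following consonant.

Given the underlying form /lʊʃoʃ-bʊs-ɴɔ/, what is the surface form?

The rule targets /ʃ/ (voiceless postalveolar fricative), which sits before the trigger /b/ (bilabial).
Changing only its place to bilabial gives [ɸ] — the voiceless bilabial fricative.
The same rule applies at the second boundary: /s/ → [χ] next to /ɴ/.

[lʊʃoɸbʊχɴɔ]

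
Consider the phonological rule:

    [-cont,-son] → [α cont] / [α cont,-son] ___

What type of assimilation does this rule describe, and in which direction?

The shared variable α links the value of [cont] on the target to that of the neighbouring obstruent. [cont] distinguishes stops from fricatives — a manner-of-articulation feature — so this is manner assimilation.
Since the environment is written before the underscore, the trigger precedes the target; the direction is progressive.

progressive manner assimilation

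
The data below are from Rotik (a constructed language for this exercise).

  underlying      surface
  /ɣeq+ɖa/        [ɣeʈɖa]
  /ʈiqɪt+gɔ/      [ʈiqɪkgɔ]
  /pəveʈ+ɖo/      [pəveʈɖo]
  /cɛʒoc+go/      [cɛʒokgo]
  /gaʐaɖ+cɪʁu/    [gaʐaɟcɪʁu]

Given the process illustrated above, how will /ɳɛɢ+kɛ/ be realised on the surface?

[ɳɛgkɛ]

The data show regressive place assimilation: /q/ → [ʈ] before /ɖ/; /t/ → [k] before /g/; /c/ → [k] before /g/; /ɖ/ → [ɟ] before /c/. In each pair only place changes, matching the following consonant, while manner and voice stay constant.
Nothing changes in [pəveʈɖo]: there the adjacent consonants already agree in place (/ʈ/ and /ɖ/ are both retroflex), so this form is consistent with the same rule.
/ɢ/ is a voiced uvular stop. The following trigger /k/ is velar, so /ɢ/ must become velar as well.
The voiced velar stop is [g], so /ɢ/ → [g].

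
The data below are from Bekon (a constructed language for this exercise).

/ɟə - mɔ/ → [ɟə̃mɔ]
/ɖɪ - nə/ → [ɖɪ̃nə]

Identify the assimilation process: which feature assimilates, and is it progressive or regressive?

The vowel /ə/ surfaces as nasalised [ə̃] next to the following nasal /m/ — it has acquired the [+nasal] feature of its neighbour.
The other form shows the same pattern: /ɪ/ → [ɪ̃] before /n/ — each time a vowel is nasalised next to a following nasal.
Because the conditioning nasal is to the right of the vowel that changes, the process is regressive (anticipatory).

regressive nasality assimilation (vowel nasalisation)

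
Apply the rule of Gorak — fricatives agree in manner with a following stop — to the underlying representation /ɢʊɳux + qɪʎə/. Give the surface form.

[ɢʊɳukqɪʎə]

/x/ is a voiceless velar fricative. The following trigger /q/ is a stop, so /x/ must become a stop as well.
A voiceless velar stop is [k], so the surface segment is [k].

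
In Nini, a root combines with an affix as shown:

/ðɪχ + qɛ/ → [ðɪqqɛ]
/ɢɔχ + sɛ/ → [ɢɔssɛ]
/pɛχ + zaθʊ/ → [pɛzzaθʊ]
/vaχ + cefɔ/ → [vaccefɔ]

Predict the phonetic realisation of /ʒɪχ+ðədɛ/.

[ʒɪððədɛ]

The data show regressive total assimilation (/χ/ → [q] before /q/; /χ/ → [s] before /s/; /χ/ → [z] before /z/; /χ/ → [c] before /c/): in every case the target segment becomes identical to its following neighbour, copying more than a single feature.
/χ/ is the segment targeted by the rule; it sits immediately before /ð/, so it assimilates completely and surfaces as [ð].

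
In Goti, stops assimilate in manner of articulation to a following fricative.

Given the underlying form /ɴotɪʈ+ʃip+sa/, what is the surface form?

/ʈ/ is a voiceless retroflex stop. The following trigger /ʃ/ is a fricative, so /ʈ/ must become a fricative as well.
The voiceless retroflex fricative is [ʂ], so /ʈ/ → [ʂ].
The same rule applies at the second boundary: /p/ → [ɸ] next to /s/.

[ɴotɪʂʃiɸsa]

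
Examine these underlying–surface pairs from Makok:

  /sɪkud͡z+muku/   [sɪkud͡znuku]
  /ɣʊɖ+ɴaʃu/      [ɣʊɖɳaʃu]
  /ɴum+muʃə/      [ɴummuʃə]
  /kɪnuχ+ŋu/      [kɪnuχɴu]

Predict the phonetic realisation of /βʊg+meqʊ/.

[βʊgŋeqʊ]

The data show progressive place assimilation: /m/ → [n] after /d͡z/; /ɴ/ → [ɳ] after /ɖ/; /ŋ/ → [ɴ] after /χ/. In each pair only place changes, matching the preceding consonant, while manner and voice stay constant.
Nothing changes in [ɴummuʃə]: there the adjacent consonants already agree in place (/m/ and /m/ are both bilabial), so this form is consistent with the same rule.
The rule targets /m/ (voiced bilabial nasal), which sits after the trigger /g/ (velar).
The voiced velar nasal is [ŋ], so /m/ → [ŋ].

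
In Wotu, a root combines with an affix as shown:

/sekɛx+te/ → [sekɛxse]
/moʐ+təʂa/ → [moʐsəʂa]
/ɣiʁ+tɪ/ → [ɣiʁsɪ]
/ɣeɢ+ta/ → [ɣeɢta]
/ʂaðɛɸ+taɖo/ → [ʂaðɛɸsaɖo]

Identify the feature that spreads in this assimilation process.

The segment that alternates is /t/, which surfaces as [s] when adjacent to /x/.
The change stop → fricative matches the manner of the preceding /x/, identifying this as manner assimilation.
The other alternating forms pattern the same way: /t/ → [s] after /ʐ/ (stop → fricative, matching a fricative); /t/ → [s] after /ʁ/ (stop → fricative, matching a fricative); /t/ → [s] after /ɸ/ (stop → fricative, matching a fricative) — only manner changes, and always toward the preceding segment.
Nothing changes in [ɣeɢta]: there the adjacent consonants already agree in manner (/t/ and /ɢ/ are both stops), so this form is consistent with the same rule.

manner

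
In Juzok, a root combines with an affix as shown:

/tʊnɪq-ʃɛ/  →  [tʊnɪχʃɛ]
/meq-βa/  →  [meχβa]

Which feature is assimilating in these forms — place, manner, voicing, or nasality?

manner

Underlying /q/ is realised as [χ] next to /ʃ/; /ʃ/ itself does not change.
/q/ is a stop while /ʃ/ is a fricative; the output [χ] is a fricative, matching the trigger — so the feature that spreads is manner.
Checking the remaining alternation: /q/ → [χ] before /β/ (stop → fricative, matching a fricative) — only manner changes, and always toward the following segment.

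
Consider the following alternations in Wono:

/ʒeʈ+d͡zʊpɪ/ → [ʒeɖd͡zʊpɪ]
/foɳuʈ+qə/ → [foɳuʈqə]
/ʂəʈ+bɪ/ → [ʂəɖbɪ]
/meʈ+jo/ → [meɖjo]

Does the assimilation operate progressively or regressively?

regressive

Comparing underlying and surface forms, /ʈ/ → [ɖ] is the alternation; the neighbouring /d͡z/ is constant.
/ʈ/ is voiceless while /d͡z/ is voiced; the output [ɖ] is voiced, matching the trigger — so the feature that spreads is voicing.
The other alternating forms pattern the same way: /ʈ/ → [ɖ] before /b/ (voiceless → voiced, matching voiced); /ʈ/ → [ɖ] before /j/ (voiceless → voiced, matching voiced) — only voicing changes, and always toward the following segment.
No alternation appears in [foɳuʈqə]: there the adjacent consonants already agree in voicing (/ʈ/ and /q/ are both voiceless), so this form is consistent with the same rule.
The trigger is the following segment, so the direction is regressive (anticipatory).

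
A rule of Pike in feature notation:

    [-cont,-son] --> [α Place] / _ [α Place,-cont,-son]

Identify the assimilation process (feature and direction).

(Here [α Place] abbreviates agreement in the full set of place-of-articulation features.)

regressive place assimilation

The shared variable α links the value of the place features (abbreviated [Place]) on the target to the same value on the neighbouring segment, so place is the feature that assimilates.
Since the environment is written after the underscore, the trigger follows the target; the direction is regressive.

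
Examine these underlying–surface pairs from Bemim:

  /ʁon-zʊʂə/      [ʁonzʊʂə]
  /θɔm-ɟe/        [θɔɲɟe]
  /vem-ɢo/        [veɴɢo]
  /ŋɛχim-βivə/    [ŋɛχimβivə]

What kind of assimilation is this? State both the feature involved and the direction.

Underlying /m/ is realised as [ɲ] next to /ɟ/; /ɟ/ itself does not change.
/m/ is bilabial while /ɟ/ is palatal; the output [ɲ] is palatal, matching the trigger — so the feature that spreads is place.
Manner and voice are unchanged, so the assimilation is partial, not total.
The other alternating form patterns the same way: /m/ → [ɴ] before /ɢ/ (bilabial → uvular, matching uvular) — only place changes, and always toward the following segment.
No alternation appears in [ʁonzʊʂə], [ŋɛχimβivə]: there the adjacent consonants already agree in place (/n/ and /z/ are both alveolar; /m/ and /β/ are both bilabial), so these forms are consistent with the same rule.
Since the segment that changes precedes the conditioning segment, the assimilation is regressive.

regressive place assimilation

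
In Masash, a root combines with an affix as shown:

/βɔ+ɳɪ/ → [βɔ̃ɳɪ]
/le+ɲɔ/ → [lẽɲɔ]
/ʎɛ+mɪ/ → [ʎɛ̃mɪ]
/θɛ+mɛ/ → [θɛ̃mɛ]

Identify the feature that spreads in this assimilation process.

The vowel /ɔ/ surfaces as nasalised [ɔ̃] next to the following nasal /ɳ/ — it has acquired the [+nasal] feature of its neighbour.
The other forms show the same pattern: /e/ → [ẽ] before /ɲ/; /ɛ/ → [ɛ̃] before /m/ — each time a vowel is nasalised next to a following nasal.

nasality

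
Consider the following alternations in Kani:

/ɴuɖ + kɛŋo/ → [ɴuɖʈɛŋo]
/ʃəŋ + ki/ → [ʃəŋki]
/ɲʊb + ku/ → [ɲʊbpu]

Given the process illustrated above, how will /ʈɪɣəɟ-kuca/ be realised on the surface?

The data show progressive place assimilation: /k/ → [ʈ] after /ɖ/; /k/ → [p] after /b/. In each pair only place changes, matching the preceding consonant, while manner and voice stay constant.
No alternation appears in [ʃəŋki]: there the adjacent consonants already agree in place (/k/ and /ŋ/ are both velar), so this form is consistent with the same rule.
The rule targets /k/ (voiceless velar stop), which sits after the trigger /ɟ/ (palatal).
Changing only its place to palatal gives [c] — the voiceless palatal stop.

[ʈɪɣəɟcuca]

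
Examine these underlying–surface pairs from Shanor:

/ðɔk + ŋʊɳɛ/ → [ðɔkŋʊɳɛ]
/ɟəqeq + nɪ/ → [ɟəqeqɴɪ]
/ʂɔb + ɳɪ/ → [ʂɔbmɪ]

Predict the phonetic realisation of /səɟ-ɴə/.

[səɟɲə]

The data show progressive place assimilation: /n/ → [ɴ] after /q/; /ɳ/ → [m] after /b/. In each pair only place changes, matching the preceding consonant, while manner and voice stay constant.
No alternation appears in [ðɔkŋʊɳɛ]: there the adjacent consonants already agree in place (/ŋ/ and /k/ are both velar), so this form is consistent with the same rule.
/ɴ/ is a voiced uvular nasal. The preceding trigger /ɟ/ is palatal, so /ɴ/ must become palatal as well.
The voiced palatal nasal is [ɲ], so /ɴ/ → [ɲ].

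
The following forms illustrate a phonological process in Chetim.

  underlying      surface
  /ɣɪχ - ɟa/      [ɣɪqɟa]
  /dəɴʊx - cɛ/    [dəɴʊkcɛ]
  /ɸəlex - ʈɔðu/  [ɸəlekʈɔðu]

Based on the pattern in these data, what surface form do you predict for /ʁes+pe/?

[ʁetpe]

The data show regressive manner assimilation: /χ/ → [q] before /ɟ/; /x/ → [k] before /c/; /x/ → [k] before /ʈ/. In each pair only manner changes, matching the following consonant, while place and voice stay constant.
The rule targets /s/ (voiceless alveolar fricative), which sits before the trigger /p/ (stop).
Changing only its manner to stop gives [t] — the voiceless alveolar stop.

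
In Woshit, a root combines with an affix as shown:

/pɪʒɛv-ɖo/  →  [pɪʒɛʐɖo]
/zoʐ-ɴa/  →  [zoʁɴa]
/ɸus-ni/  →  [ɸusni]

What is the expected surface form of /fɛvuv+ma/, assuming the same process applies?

[fɛvuβma]

The data show regressive place assimilation: /v/ → [ʐ] before /ɖ/; /ʐ/ → [ʁ] before /ɴ/. In each pair only place changes, matching the following consonant, while manner and voice stay constant.
Nothing changes in [ɸusni]: there the adjacent consonants already agree in place (/s/ and /n/ are both alveolar), so this form is consistent with the same rule.
/v/ is a voiced labiodental fricative. The following trigger /m/ is bilabial, so /v/ must become bilabial as well.
The voiced bilabial fricative is [β], so /v/ → [β].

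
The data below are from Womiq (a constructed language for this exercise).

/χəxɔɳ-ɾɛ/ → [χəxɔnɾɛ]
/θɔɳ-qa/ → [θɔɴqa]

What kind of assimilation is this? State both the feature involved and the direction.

regressive place assimilation

The segment that alternates is /ɳ/, which surfaces as [n] when adjacent to /ɾ/.
/ɳ/ is retroflex while /ɾ/ is alveolar; the output [n] is alveolar, matching the trigger — so the feature that spreads is place.
Manner and voice are unchanged, so the assimilation is partial, not total.
Checking the remaining alternation: /ɳ/ → [ɴ] before /q/ (retroflex → uvular, matching uvular) — only place changes, and always toward the following segment.
The trigger is the following segment, so the direction is regressive (anticipatory).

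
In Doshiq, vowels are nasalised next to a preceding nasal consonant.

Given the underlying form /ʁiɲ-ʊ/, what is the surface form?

[ʁiɲʊ̃]

The vowel /ʊ/ is adjacent to the preceding nasal /ɲ/, so it acquires [+nasal] and surfaces as [ʊ̃].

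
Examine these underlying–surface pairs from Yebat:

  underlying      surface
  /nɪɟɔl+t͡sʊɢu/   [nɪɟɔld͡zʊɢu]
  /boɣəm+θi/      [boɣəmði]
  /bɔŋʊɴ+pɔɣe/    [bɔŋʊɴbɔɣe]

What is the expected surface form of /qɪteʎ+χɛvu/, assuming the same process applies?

[qɪteʎʁɛvu]

The data show progressive voicing assimilation: /t͡s/ → [d͡z] after /l/; /θ/ → [ð] after /m/; /p/ → [b] after /ɴ/. In each pair only voicing changes, matching the preceding consonant, while place and manner stay constant.
/χ/ is a voiceless uvular fricative. The preceding trigger /ʎ/ is voiced, so /χ/ must become voiced as well.
The voiced uvular fricative is [ʁ], so /χ/ → [ʁ].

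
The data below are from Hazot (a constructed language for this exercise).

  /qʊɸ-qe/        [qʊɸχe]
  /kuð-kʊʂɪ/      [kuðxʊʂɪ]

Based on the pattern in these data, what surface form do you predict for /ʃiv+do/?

[ʃivzo]

The data show progressive manner assimilation: /q/ → [χ] after /ɸ/; /k/ → [x] after /ð/. In each pair only manner changes, matching the preceding consonant, while place and voice stay constant.
The rule targets /d/ (voiced alveolar stop), which sits after the trigger /v/ (fricative).
The voiced alveolar fricative is [z], so /d/ → [z].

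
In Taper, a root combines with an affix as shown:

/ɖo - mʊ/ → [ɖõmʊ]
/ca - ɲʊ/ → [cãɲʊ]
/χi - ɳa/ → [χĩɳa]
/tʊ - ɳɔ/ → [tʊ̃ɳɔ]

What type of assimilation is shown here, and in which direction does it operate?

The vowel /o/ surfaces as nasalised [õ] next to the following nasal /m/ — it has acquired the [+nasal] feature of its neighbour.
Likewise in the remaining data: /a/ → [ã] before /ɲ/; /i/ → [ĩ] before /ɳ/; /ʊ/ → [ʊ̃] before /ɳ/ — each time a vowel is nasalised next to a following nasal.
Because the conditioning nasal is to the right of the vowel that changes, the process is regressive (anticipatory).

regressive nasality assimilation (vowel nasalisation)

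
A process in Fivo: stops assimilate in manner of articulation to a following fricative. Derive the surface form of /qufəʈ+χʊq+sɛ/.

The rule targets /ʈ/ (voiceless retroflex stop), which sits before the trigger /χ/ (fricative).
A voiceless retroflex fricative is [ʂ], so the surface segment is [ʂ].
The same rule applies at the second boundary: /q/ → [χ] next to /s/.

[qufəʂχʊχsɛ]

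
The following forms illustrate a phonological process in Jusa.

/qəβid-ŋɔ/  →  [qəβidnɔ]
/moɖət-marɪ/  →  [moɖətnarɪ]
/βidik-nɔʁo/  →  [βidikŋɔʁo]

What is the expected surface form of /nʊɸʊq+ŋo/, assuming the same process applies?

The data show progressive place assimilation: /ŋ/ → [n] after /d/; /m/ → [n] after /t/; /n/ → [ŋ] after /k/. In each pair only place changes, matching the preceding consonant, while manner and voice stay constant.
/ŋ/ is a voiced velar nasal. The preceding trigger /q/ is uvular, so /ŋ/ must become uvular as well.
A voiced uvular nasal is [ɴ], so the surface segment is [ɴ].

[nʊɸʊqɴo]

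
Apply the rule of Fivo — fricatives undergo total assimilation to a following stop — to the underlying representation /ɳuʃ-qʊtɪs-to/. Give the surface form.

/ʃ/ is the segment targeted by the rule; it sits immediately before /q/, so it assimilates completely and surfaces as [q].
The same rule applies at the second boundary: /s/ → [t] next to /t/.

[ɳuqqʊtɪtto]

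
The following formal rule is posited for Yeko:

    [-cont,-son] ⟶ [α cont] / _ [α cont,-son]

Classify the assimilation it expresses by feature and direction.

The rule copies [cont] (continuancy) from the environment onto the target stops; since [±cont] encodes the stop/fricative manner contrast, the assimilating dimension is manner.
The conditioning segment sits to the right of the focus bar, meaning the trigger follows the segment that changes — regressive assimilation.

regressive manner assimilation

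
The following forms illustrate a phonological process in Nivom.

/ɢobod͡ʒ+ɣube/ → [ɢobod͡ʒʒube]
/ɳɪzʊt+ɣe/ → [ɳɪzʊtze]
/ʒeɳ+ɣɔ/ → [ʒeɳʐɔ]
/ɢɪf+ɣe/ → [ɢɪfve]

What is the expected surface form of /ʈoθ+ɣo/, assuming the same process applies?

The data show progressive place assimilation: /ɣ/ → [ʒ] after /d͡ʒ/; /ɣ/ → [z] after /t/; /ɣ/ → [ʐ] after /ɳ/; /ɣ/ → [v] after /f/. In each pair only place changes, matching the preceding consonant, while manner and voice stay constant.
/ɣ/ is a voiced velar fricative. The preceding trigger /θ/ is dental, so /ɣ/ must become dental as well.
Changing only its place to dental gives [ð] — the voiced dental fricative.

[ʈoθðo]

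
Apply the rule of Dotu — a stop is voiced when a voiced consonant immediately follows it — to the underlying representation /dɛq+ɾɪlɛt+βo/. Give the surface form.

The rule targets /q/ (voiceless uvular stop), which sits before the trigger /ɾ/ (voiced).
Changing only its voicing to voiced gives [ɢ] — the voiced uvular stop.
The same rule applies at the second boundary: /t/ → [d] next to /β/.

[dɛɢɾɪlɛdβo]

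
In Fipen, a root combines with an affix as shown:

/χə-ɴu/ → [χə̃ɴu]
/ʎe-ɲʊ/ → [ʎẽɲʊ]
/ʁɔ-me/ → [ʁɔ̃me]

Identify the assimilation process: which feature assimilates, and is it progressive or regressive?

The vowel /ə/ surfaces as nasalised [ə̃] next to the following nasal /ɴ/ — it has acquired the [+nasal] feature of its neighbour.
Likewise in the remaining data: /e/ → [ẽ] before /ɲ/; /ɔ/ → [ɔ̃] before /m/ — each time a vowel is nasalised next to a following nasal.
Because the conditioning nasal is to the right of the vowel that changes, the process is regressive (anticipatory).

regressive nasality assimilation (vowel nasalisation)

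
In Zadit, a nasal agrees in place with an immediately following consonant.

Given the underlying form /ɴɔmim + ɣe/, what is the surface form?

[ɴɔmiŋɣe]

The rule targets /m/ (voiced bilabial nasal), which sits before the trigger /ɣ/ (velar).
Changing only its place to velar gives [ŋ] — the voiced velar nasal.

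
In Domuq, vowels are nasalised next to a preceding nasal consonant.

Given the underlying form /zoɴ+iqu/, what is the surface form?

[zoɴĩqu]

/i/ sits next to the nasal /ɴ/ and is therefore nasalised to [ĩ].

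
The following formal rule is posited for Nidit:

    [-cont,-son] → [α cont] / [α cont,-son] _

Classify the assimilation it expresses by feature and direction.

progressive manner assimilation

The rule copies [cont] (continuancy) from the environment onto the target stops; since [±cont] encodes the stop/fricative manner contrast, the assimilating dimension is manner.
Since the environment is written before the underscore, the trigger precedes the target; the direction is progressive.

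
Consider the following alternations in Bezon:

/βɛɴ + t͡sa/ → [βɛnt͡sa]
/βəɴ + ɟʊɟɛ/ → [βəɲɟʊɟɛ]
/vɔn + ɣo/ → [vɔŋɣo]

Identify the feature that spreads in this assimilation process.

Underlying /ɴ/ is realised as [n] next to /t͡s/; /t͡s/ itself does not change.
/ɴ/ is uvular while /t͡s/ is alveolar; the output [n] is alveolar, matching the trigger — so the feature that spreads is place.
The other alternating forms pattern the same way: /ɴ/ → [ɲ] before /ɟ/ (uvular → palatal, matching palatal); /n/ → [ŋ] before /ɣ/ (alveolar → velar, matching velar) — only place changes, and always toward the following segment.

place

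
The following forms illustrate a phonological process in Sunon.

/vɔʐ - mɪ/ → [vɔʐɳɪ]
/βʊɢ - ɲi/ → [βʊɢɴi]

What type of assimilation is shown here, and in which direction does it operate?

progressive place assimilation

Underlying /m/ is realised as [ɳ] next to /ʐ/; /ʐ/ itself does not change.
/m/ is bilabial while /ʐ/ is retroflex; the output [ɳ] is retroflex, matching the trigger — so the feature that spreads is place.
Manner and voice are unchanged, so the assimilation is partial, not total.
The other alternating form patterns the same way: /ɲ/ → [ɴ] after /ɢ/ (palatal → uvular, matching uvular) — only place changes, and always toward the preceding segment.
Since the segment that changes follows the conditioning segment, the assimilation is progressive.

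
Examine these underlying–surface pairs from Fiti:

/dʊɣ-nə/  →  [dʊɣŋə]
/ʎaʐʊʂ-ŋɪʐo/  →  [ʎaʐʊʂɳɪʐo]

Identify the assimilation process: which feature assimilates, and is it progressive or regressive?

Underlying /n/ is realised as [ŋ] next to /ɣ/; /ɣ/ itself does not change.
The change alveolar → velar matches the place of the preceding /ɣ/, identifying this as place assimilation.
Manner and voice are unchanged, so the assimilation is partial, not total.
Checking the remaining alternation: /ŋ/ → [ɳ] after /ʂ/ (velar → retroflex, matching retroflex) — only place changes, and always toward the preceding segment.
Since the segment that changes follows the conditioning segment, the assimilation is progressive.

progressive place assimilation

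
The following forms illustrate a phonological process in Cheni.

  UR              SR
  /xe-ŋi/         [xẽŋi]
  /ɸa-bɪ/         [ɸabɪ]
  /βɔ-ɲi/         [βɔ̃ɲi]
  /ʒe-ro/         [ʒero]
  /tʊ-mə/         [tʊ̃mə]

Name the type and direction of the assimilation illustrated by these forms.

The vowel /e/ surfaces as nasalised [ẽ] next to the following nasal /ŋ/ — it has acquired the [+nasal] feature of its neighbour.
Likewise in the remaining data: /ɔ/ → [ɔ̃] before /ɲ/; /ʊ/ → [ʊ̃] before /m/ — each time a vowel is nasalised next to a following nasal.
No change occurs in [ɸabɪ], [ʒero] because the vowel at the boundary is adjacent to an oral consonant, not a nasal (/a/ next to /b/; /e/ next to /r/).
Because the conditioning nasal is to the right of the vowel that changes, the process is regressive (anticipatory).

regressive nasality assimilation (vowel nasalisation)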